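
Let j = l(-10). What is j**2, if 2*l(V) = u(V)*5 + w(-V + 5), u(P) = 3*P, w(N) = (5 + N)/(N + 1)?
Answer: 354025/64 ≈ 5531.6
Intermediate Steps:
w(N) = (5 + N)/(1 + N)
l(V) = 15*V/2 + (10 - V)/(2*(6 - V)) (l(V) = ((3*V)*5 + (5 + (-V + 5))/(1 + (-V + 5)))/2 = (15*V + (5 + (5 - V))/(1 + (5 - V)))/2 = (15*V + (10 - V)/(6 - V))/2 = 15*V/2 + (10 - V)/(2*(6 - V)))
j = -595/8 (j = (-10 - 10 + 15*(-10)*(-6 - 10))/(2*(-6 - 10)) = (1/2)*(-10 - 10 + 15*(-10)*(-16))/(-16) = (1/2)*(-1/16)*(-10 - 10 + 2400) = (1/2)*(-1/16)*2380 = -595/8 ≈ -74.375)
j**2 = (-595/8)**2 = 354025/64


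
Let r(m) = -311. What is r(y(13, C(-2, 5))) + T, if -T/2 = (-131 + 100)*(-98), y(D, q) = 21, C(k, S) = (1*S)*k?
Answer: -6387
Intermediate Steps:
C(k, S) = S*k
T = -6076 (T = -2*(-131 + 100)*(-98) = -(-62)*(-98) = -2*3038 = -6076)
r(y(13, C(-2, 5))) + T = -311 - 6076 = -6387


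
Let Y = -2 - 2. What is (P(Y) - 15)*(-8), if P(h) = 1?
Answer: 112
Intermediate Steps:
Y = -4
(P(Y) - 15)*(-8) = (1 - 15)*(-8) = -14*(-8) = 112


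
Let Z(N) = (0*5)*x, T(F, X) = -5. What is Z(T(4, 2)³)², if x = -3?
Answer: 0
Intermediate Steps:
Z(N) = 0 (Z(N) = (0*5)*(-3) = 0*(-3) = 0)
Z(T(4, 2)³)² = 0² = 0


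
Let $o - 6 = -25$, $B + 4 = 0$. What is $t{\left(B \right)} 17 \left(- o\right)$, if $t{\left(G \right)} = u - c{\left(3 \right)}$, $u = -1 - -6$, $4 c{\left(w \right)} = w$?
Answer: $\frac{5491}{4} \approx 1372.8$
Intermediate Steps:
$B = -4$ ($B = -4 + 0 = -4$)
$c{\left(w \right)} = \frac{w}{4}$
$o = -19$ ($o = 6 - 25 = -19$)
$u = 5$ ($u = -1 + 6 = 5$)
$t{\left(G \right)} = \frac{17}{4}$ ($t{\left(G \right)} = 5 - \frac{1}{4} \cdot 3 = 5 - \frac{3}{4} = \frac{17}{4}$)
$t{\left(B \right)} 17 \left(- o\right) = \frac{17}{4} \cdot 17 \left(\left(-1\right) \left(-19\right)\right) = \frac{289}{4} \cdot 19 = \frac{5491}{4}$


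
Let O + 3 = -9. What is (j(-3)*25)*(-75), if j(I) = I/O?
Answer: -1875/4 ≈ -468.75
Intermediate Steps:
O = -12 (O = -3 - 9 = -12)
j(I) = -I/12 (j(I) = I/(-12) = I*(-1/12) = -I/12)
(j(-3)*25)*(-75) = (-1/12*(-3)*25)*(-75) = ((¼)*25)*(-75) = (25/4)*(-75) = -1875/4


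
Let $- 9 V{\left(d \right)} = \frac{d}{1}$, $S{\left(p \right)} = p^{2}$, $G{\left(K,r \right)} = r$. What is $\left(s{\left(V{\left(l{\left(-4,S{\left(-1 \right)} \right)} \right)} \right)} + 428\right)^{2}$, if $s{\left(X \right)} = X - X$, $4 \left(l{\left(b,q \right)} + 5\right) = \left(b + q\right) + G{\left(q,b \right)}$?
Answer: $183184$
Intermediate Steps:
$l{\left(b,q \right)} = -5 + \frac{b}{2} + \frac{q}{4}$ ($l{\left(b,q \right)} = -5 + \frac{\left(b + q\right) + b}{4} = -5 + \frac{q + 2 b}{4} = -5 + \left(\frac{b}{2} + \frac{q}{4}\right) = -5 + \frac{b}{2} + \frac{q}{4}$)
$V{\left(d \right)} = - \frac{d}{9}$ ($V{\left(d \right)} = - \frac{d 1^{-1}}{9} = - \frac{d 1}{9} = - \frac{d}{9}$)
$s{\left(X \right)} = 0$
$\left(s{\left(V{\left(l{\left(-4,S{\left(-1 \right)} \right)} \right)} \right)} + 428\right)^{2} = \left(0 + 428\right)^{2} = 428^{2} = 183184$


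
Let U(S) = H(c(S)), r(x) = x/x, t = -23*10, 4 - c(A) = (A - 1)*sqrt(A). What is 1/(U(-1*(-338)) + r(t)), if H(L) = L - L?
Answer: 1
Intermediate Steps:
c(A) = 4 - sqrt(A)*(-1 + A) (c(A) = 4 - (A - 1)*sqrt(A) = 4 - (-1 + A)*sqrt(A) = 4 - sqrt(A)*(-1 + A))
t = -230
H(L) = 0
r(x) = 1
U(S) = 0
1/(U(-1*(-338)) + r(t)) = 1/(0 + 1) = 1/1 = 1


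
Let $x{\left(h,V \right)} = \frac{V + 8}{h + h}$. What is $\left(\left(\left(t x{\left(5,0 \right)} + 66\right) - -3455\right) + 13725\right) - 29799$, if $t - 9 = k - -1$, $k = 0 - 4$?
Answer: $- \frac{62741}{5} \approx -12548.0$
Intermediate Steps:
$k = -4$
$x{\left(h,V \right)} = \frac{8 + V}{2 h}$
$t = 6$ ($t = 9 - 3 = 6$)
$\left(\left(\left(t x{\left(5,0 \right)} + 66\right) - -3455\right) + 13725\right) - 29799 = \left(\left(\left(6 \frac{8 + 0}{2 \cdot 5} + 66\right) - -3455\right) + 13725\right) - 29799 = \left(\left(\left(6 \cdot \frac{1}{2} \cdot \frac{1}{5} \cdot 8 + 66\right) + 3455\right) + 13725\right) - 29799 = \left(\left(\left(6 \cdot \frac{4}{5} + 66\right) + 3455\right) + 13725\right) - 29799 = \left(\left(\left(\frac{24}{5} + 66\right) + 3455\right) + 13725\right) - 29799 = \left(\left(\frac{354}{5} + 3455\right) + 13725\right) - 29799 = \left(\frac{17629}{5} + 13725\right) - 29799 = \frac{86254}{5} - 29799 = - \frac{62741}{5}$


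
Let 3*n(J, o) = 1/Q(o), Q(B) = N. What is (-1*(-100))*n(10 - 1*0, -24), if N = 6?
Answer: 50/9 ≈ 5.5556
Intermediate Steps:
Q(B) = 6
n(J, o) = 1/18 (n(J, o) = (⅓)/6 = (⅓)*(⅙) = 1/18)
(-1*(-100))*n(10 - 1*0, -24) = -1*(-100)*(1/18) = 100*(1/18) = 50/9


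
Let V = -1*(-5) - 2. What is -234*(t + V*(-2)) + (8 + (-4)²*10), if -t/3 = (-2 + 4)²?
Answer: 4380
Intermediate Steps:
V = 3 (V = 5 - 2 = 3)
t = -12 (t = -3*(-2 + 4)² = -3*2² = -3*4 = -12)
-234*(t + V*(-2)) + (8 + (-4)²*10) = -234*(-12 + 3*(-2)) + (8 + (-4)²*10) = -234*(-12 - 6) + (8 + 16*10) = -234*(-18) + (8 + 160) = 4212 + 168 = 4380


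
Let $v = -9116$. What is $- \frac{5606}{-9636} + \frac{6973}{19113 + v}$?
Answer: $\frac{61617505}{48165546} \approx 1.2793$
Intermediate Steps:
$- \frac{5606}{-9636} + \frac{6973}{19113 + v} = - \frac{5606}{-9636} + \frac{6973}{19113 - 9116} = \left(-5606\right) \left(- \frac{1}{9636}\right) + \frac{6973}{9997} = \frac{2803}{4818} + 6973 \cdot \frac{1}{9997} = \frac{2803}{4818} + \frac{6973}{9997} = \frac{61617505}{48165546}$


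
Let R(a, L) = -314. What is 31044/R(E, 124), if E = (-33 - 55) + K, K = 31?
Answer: -15522/157 ≈ -98.866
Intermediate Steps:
E = -57 (E = (-33 - 55) + 31 = -88 + 31 = -57)
31044/R(E, 124) = 31044/(-314) = 31044*(-1/314) = -15522/157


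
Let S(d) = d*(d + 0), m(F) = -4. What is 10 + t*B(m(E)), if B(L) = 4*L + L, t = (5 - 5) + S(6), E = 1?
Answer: -710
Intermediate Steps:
S(d) = d² (S(d) = d*d = d²)
t = 36 (t = (5 - 5) + 6² = 0 + 36 = 36)
B(L) = 5*L
10 + t*B(m(E)) = 10 + 36*(5*(-4)) = 10 + 36*(-20) = 10 - 720 = -710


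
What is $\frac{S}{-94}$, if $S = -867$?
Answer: $\frac{867}{94} \approx 9.2234$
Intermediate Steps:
$\frac{S}{-94} = \frac{1}{-94} \left(-867\right) = \left(- \frac{1}{94}\right) \left(-867\right) = \frac{867}{94}$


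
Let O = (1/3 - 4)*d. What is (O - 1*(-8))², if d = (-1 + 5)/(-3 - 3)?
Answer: 8836/81 ≈ 109.09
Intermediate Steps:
d = -⅔ (d = 4/(-6) = 4*(-⅙) = -⅔ ≈ -0.66667)
O = 22/9 (O = (1/3 - 4)*(-⅔) = (⅓ - 4)*(-⅔) = -11/3*(-⅔) = 22/9 ≈ 2.4444)
(O - 1*(-8))² = (22/9 - 1*(-8))² = (22/9 + 8)² = (94/9)² = 8836/81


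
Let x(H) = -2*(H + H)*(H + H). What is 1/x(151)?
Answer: -1/182408 ≈ -5.4822e-6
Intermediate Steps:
x(H) = -8*H**2 (x(H) = -2*2*H*2*H = -8*H**2)
1/x(151) = 1/(-8*151**2) = 1/(-8*22801) = 1/(-182408) = -1/182408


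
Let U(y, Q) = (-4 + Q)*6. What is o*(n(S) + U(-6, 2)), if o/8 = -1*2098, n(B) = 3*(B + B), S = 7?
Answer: -503520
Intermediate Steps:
U(y, Q) = -24 + 6*Q
n(B) = 6*B (n(B) = 3*(2*B) = 6*B)
o = -16784 (o = 8*(-1*2098) = 8*(-2098) = -16784)
o*(n(S) + U(-6, 2)) = -16784*(6*7 + (-24 + 6*2)) = -16784*(42 + (-24 + 12)) = -16784*(42 - 12) = -16784*30 = -503520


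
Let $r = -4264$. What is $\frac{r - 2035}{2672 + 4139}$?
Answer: $- \frac{6299}{6811} \approx -0.92483$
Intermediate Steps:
$\frac{r - 2035}{2672 + 4139} = \frac{-4264 - 2035}{2672 + 4139} = - \frac{6299}{6811}$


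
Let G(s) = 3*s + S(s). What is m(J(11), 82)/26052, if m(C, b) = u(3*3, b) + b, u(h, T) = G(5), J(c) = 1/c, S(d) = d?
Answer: 17/4342 ≈ 0.0039152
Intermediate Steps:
G(s) = 4*s (G(s) = 3*s + s = 4*s)
u(h, T) = 20 (u(h, T) = 4*5 = 20)
m(C, b) = 20 + b
m(J(11), 82)/26052 = (20 + 82)/26052 = 102*(1/26052) = 17/4342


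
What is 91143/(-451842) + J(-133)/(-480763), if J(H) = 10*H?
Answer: -14405744083/72409638482 ≈ -0.19895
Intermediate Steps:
91143/(-451842) + J(-133)/(-480763) = 91143/(-451842) + (10*(-133))/(-480763) = 91143*(-1/451842) - 1330*(-1/480763) = -30381/150614 + 1330/480763 = -14405744083/72409638482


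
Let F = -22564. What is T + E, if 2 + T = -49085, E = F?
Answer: -71651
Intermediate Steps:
E = -22564
T = -49087 (T = -2 - 49085 = -49087)
T + E = -49087 - 22564 = -71651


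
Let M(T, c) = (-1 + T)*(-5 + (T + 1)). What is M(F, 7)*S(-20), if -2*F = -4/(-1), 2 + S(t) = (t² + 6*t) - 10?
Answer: 4824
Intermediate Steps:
S(t) = -12 + t² + 6*t (S(t) = -2 + ((t² + 6*t) - 10) = -2 + (-10 + t² + 6*t) = -12 + t² + 6*t)
F = -2 (F = -(-2)/(-1) = -(-2)*(-1) = -½*4 = -2)
M(T, c) = (-1 + T)*(-4 + T) (M(T, c) = (-1 + T)*(-5 + (1 + T)) = (-1 + T)*(-4 + T))
M(F, 7)*S(-20) = (4 + (-2)² - 5*(-2))*(-12 + (-20)² + 6*(-20)) = (4 + 4 + 10)*(-12 + 400 - 120) = 18*268 = 4824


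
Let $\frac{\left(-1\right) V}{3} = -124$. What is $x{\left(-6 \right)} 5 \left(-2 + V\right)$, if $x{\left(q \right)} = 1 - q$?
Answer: $12950$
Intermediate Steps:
$V = 372$ ($V = \left(-3\right) \left(-124\right) = 372$)
$x{\left(-6 \right)} 5 \left(-2 + V\right) = \left(1 - -6\right) 5 \left(-2 + 372\right) = \left(1 + 6\right) 5 \cdot 370 = 7 \cdot 5 \cdot 370 = 35 \cdot 370 = 12950$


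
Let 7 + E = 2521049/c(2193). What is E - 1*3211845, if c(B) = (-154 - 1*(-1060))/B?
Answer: 872907515/302 ≈ 2.8904e+6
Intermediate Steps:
c(B) = 906/B (c(B) = (-154 + 1060)/B = 906/B)
E = 1842884705/302 (E = -7 + 2521049/((906/2193)) = -7 + 2521049/((906*(1/2193))) = -7 + 2521049/(302/731) = -7 + 2521049*(731/302) = -7 + 1842886819/302 = 1842884705/302 ≈ 6.1023e+6)
E - 1*3211845 = 1842884705/302 - 1*3211845 = 1842884705/302 - 3211845 = 872907515/302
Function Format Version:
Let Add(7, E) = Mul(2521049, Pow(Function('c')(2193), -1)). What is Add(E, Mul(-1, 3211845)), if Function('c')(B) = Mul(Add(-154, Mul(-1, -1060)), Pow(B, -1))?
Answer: Rational(872907515, 302) ≈ 2.8904e+6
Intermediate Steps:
Function('c')(B) = Mul(906, Pow(B, -1)) (Function('c')(B) = Mul(Add(-154, 1060), Pow(B, -1)) = Mul(906, Pow(B, -1)))
E = Rational(1842884705, 302) (E = Add(-7, Mul(2521049, Pow(Mul(906, Pow(2193, -1)), -1))) = Add(-7, Mul(2521049, Pow(Mul(906, Rational(1, 2193)), -1))) = Add(-7, Mul(2521049, Pow(Rational(302, 731), -1))) = Add(-7, Mul(2521049, Rational(731, 302))) = Add(-7, Rational(1842886819, 302)) = Rational(1842884705, 302) ≈ 6.1023e+6)
Add(E, Mul(-1, 3211845)) = Add(Rational(1842884705, 302), Mul(-1, 3211845)) = Add(Rational(1842884705, 302), -3211845) = Rational(872907515, 302)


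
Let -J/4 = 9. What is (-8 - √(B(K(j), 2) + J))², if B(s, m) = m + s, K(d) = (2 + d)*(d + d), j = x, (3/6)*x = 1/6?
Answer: 284/9 + 32*I*√73/3 ≈ 31.556 + 91.136*I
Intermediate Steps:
J = -36 (J = -4*9 = -36)
x = ⅓ (x = 2/6 = 2*(⅙) = ⅓ ≈ 0.33333)
j = ⅓ ≈ 0.33333
K(d) = 2*d*(2 + d) (K(d) = (2 + d)*(2*d) = 2*d*(2 + d))
(-8 - √(B(K(j), 2) + J))² = (-8 - √((2 + 2*(⅓)*(2 + ⅓)) - 36))² = (-8 - √((2 + 2*(⅓)*(7/3)) - 36))² = (-8 - √((2 + 14/9) - 36))² = (-8 - √(32/9 - 36))² = (-8 - √(-292/9))² = (-8 - 2*I*√73/3)²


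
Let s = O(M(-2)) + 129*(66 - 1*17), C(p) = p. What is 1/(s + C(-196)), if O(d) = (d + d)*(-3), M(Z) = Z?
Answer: 1/6137 ≈ 0.00016295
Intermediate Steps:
O(d) = -6*d (O(d) = (2*d)*(-3) = -6*d)
s = 6333 (s = -6*(-2) + 129*(66 - 1*17) = 12 + 129*(66 - 17) = 12 + 129*49 = 12 + 6321 = 6333)
1/(s + C(-196)) = 1/(6333 - 196) = 1/6137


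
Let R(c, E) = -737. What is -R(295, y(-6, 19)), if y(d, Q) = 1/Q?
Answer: 737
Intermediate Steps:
-R(295, y(-6, 19)) = -1*(-737) = 737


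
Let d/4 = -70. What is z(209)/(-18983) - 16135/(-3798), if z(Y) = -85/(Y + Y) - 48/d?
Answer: 1120258696954/263696364855 ≈ 4.2483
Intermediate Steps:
d = -280 (d = 4*(-70) = -280)
z(Y) = 6/35 - 85/(2*Y) (z(Y) = -85/(Y + Y) - 48/(-280) = -85*1/(2*Y) - 48*(-1/280) = -85/(2*Y) + 6/35 = 6/35 - 85/(2*Y))
z(209)/(-18983) - 16135/(-3798) = ((1/70)*(-2975 + 12*209)/209)/(-18983) - 16135/(-3798) = ((1/70)*(1/209)*(-2975 + 2508))*(-1/18983) - 16135*(-1/3798) = ((1/70)*(1/209)*(-467))*(-1/18983) + 16135/3798 = -467/14630*(-1/18983) + 16135/3798 = 467/277721290 + 16135/3798 = 1120258696954/263696364855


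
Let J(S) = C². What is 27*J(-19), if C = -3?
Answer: 243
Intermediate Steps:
J(S) = 9 (J(S) = (-3)² = 9)
27*J(-19) = 27*9 = 243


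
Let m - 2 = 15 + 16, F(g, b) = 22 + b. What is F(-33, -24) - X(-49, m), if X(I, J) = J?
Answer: -35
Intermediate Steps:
m = 33 (m = 2 + (15 + 16) = 2 + 31 = 33)
F(-33, -24) - X(-49, m) = (22 - 24) - 1*33 = -2 - 33 = -35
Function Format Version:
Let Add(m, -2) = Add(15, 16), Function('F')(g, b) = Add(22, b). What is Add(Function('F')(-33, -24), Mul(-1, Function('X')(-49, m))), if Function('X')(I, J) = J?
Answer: -35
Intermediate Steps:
m = 33 (m = Add(2, Add(15, 16)) = Add(2, 31) = 33)
Add(Function('F')(-33, -24), Mul(-1, Function('X')(-49, m))) = Add(Add(22, -24), Mul(-1, 33)) = Add(-2, -33) = -35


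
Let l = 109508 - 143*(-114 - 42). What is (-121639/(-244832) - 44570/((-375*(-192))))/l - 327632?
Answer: -84966378669629219/259334798400 ≈ -3.2763e+5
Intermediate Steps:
l = 131816 (l = 109508 - 143*(-156) = 109508 + 22308 = 131816)
(-121639/(-244832) - 44570/((-375*(-192))))/l - 327632 = (-121639/(-244832) - 44570/((-375*(-192))))/131816 - 327632 = (-121639*(-1/244832) - 44570/72000)*(1/131816) - 327632 = (17377/34976 - 44570*1/72000)*(1/131816) - 327632 = (17377/34976 - 4457/7200)*(1/131816) - 327632 = -240419/1967400*1/131816 - 327632 = -240419/259334798400 - 327632 = -84966378669629219/259334798400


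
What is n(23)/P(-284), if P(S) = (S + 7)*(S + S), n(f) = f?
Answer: 23/157336 ≈ 0.00014618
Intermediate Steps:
P(S) = 2*S*(7 + S) (P(S) = (7 + S)*(2*S) = 2*S*(7 + S))
n(23)/P(-284) = 23/((2*(-284)*(7 - 284))) = 23/((2*(-284)*(-277))) = 23/157336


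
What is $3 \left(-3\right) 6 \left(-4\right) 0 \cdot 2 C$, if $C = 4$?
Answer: $0$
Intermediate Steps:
$3 \left(-3\right) 6 \left(-4\right) 0 \cdot 2 C = 3 \left(-3\right) 6 \left(-4\right) 0 \cdot 2 \cdot 4 = 3 \left(- 18 \cdot 0 \cdot 2\right) 4 = 3 \left(\left(-18\right) 0\right) 4 = 3 \cdot 0 \cdot 4 = 0 \cdot 4 = 0$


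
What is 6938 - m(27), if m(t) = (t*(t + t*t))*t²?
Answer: -14873410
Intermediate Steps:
m(t) = t³*(t + t²) (m(t) = (t*(t + t²))*t² = t³*(t + t²))
6938 - m(27) = 6938 - 27⁴*(1 + 27) = 6938 - 531441*28 = 6938 - 1*14880348 = 6938 - 14880348 = -14873410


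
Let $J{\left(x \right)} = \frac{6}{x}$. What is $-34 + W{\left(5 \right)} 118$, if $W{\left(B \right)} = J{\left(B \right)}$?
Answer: $\frac{538}{5} \approx 107.6$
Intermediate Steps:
$W{\left(B \right)} = \frac{6}{B}$
$-34 + W{\left(5 \right)} 118 = -34 + \frac{6}{5} \cdot 118 = -34 + \frac{708}{5} = \frac{538}{5}$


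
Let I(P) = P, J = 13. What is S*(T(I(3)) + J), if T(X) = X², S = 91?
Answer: 2002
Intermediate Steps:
S*(T(I(3)) + J) = 91*(3² + 13) = 91*(9 + 13) = 91*22 = 2002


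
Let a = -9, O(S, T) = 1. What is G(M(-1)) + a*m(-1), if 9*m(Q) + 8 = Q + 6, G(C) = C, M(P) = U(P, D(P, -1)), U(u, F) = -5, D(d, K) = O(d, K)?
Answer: -2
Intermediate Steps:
D(d, K) = 1
M(P) = -5
m(Q) = -2/9 + Q/9 (m(Q) = -8/9 + (Q + 6)/9 = -8/9 + (6 + Q)/9 = -8/9 + (⅔ + Q/9) = -2/9 + Q/9)
G(M(-1)) + a*m(-1) = -5 - 9*(-2/9 + (⅑)*(-1)) = -5 - 9*(-2/9 - ⅑) = -5 - 9*(-⅓) = -5 + 3 = -2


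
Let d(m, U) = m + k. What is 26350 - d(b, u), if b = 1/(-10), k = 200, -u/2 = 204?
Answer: 261501/10 ≈ 26150.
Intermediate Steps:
u = -408 (u = -2*204 = -408)
b = -1/10 ≈ -0.10000
d(m, U) = 200 + m (d(m, U) = m + 200 = 200 + m)
26350 - d(b, u) = 26350 - (200 - 1/10) = 26350 - 1*1999/10 = 26350 - 1999/10 = 261501/10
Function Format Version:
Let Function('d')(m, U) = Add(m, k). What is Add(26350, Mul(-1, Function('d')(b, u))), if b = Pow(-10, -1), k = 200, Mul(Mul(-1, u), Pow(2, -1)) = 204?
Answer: Rational(261501, 10) ≈ 26150.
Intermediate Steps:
u = -408 (u = Mul(-2, 204) = -408)
b = Rational(-1, 10) ≈ -0.10000
Function('d')(m, U) = Add(200, m) (Function('d')(m, U) = Add(m, 200) = Add(200, m))
Add(26350, Mul(-1, Function('d')(b, u))) = Add(26350, Mul(-1, Add(200, Rational(-1, 10)))) = Add(26350, Mul(-1, Rational(1999, 10))) = Add(26350, Rational(-1999, 10)) = Rational(261501, 10)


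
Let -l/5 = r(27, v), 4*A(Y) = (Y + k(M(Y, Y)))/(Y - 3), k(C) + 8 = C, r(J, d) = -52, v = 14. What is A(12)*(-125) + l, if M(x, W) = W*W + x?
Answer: -2660/9 ≈ -295.56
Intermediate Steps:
M(x, W) = x + W**2 (M(x, W) = W**2 + x = x + W**2)
k(C) = -8 + C
A(Y) = (-8 + Y**2 + 2*Y)/(4*(-3 + Y)) (A(Y) = ((Y + (-8 + (Y + Y**2)))/(Y - 3))/4 = ((Y + (-8 + Y + Y**2))/(-3 + Y))/4 = ((-8 + Y**2 + 2*Y)/(-3 + Y))/4 = (-8 + Y**2 + 2*Y)/(4*(-3 + Y)))
l = 260 (l = -5*(-52) = 260)
A(12)*(-125) + l = ((-8 + 12**2 + 2*12)/(4*(-3 + 12)))*(-125) + 260 = ((1/4)*(-8 + 144 + 24)/9)*(-125) + 260 = ((1/4)*(1/9)*160)*(-125) + 260 = (40/9)*(-125) + 260 = -5000/9 + 260 = -2660/9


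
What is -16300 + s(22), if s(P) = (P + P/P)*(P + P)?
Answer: -15288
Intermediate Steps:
s(P) = 2*P*(1 + P) (s(P) = (P + 1)*(2*P) = (1 + P)*(2*P) = 2*P*(1 + P))
-16300 + s(22) = -16300 + 2*22*(1 + 22) = -16300 + 2*22*23 = -16300 + 1012 = -15288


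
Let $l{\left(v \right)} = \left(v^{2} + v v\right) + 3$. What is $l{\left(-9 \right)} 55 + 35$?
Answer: $9110$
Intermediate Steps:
$l{\left(v \right)} = 3 + 2 v^{2}$ ($l{\left(v \right)} = \left(v^{2} + v^{2}\right) + 3 = 2 v^{2} + 3 = 3 + 2 v^{2}$)
$l{\left(-9 \right)} 55 + 35 = \left(3 + 2 \left(-9\right)^{2}\right) 55 + 35 = \left(3 + 2 \cdot 81\right) 55 + 35 = \left(3 + 162\right) 55 + 35 = 165 \cdot 55 + 35 = 9075 + 35 = 9110$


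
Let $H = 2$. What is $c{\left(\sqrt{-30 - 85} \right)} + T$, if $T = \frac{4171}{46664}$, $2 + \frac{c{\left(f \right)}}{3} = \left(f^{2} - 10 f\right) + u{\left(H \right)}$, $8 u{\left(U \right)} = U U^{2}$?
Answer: $- \frac{16234901}{46664} - 30 i \sqrt{115} \approx -347.91 - 321.71 i$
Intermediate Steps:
$u{\left(U \right)} = \frac{U^{3}}{8}$ ($u{\left(U \right)} = \frac{U U^{2}}{8} = \frac{U^{3}}{8}$)
$c{\left(f \right)} = -3 - 30 f + 3 f^{2}$ ($c{\left(f \right)} = -6 + 3 \left(\left(f^{2} - 10 f\right) + \frac{2^{3}}{8}\right) = -6 + 3 \left(\left(f^{2} - 10 f\right) + \frac{1}{8} \cdot 8\right) = -6 + 3 \left(\left(f^{2} - 10 f\right) + 1\right) = -6 + 3 \left(1 + f^{2} - 10 f\right) = -6 + \left(3 - 30 f + 3 f^{2}\right) = -3 - 30 f + 3 f^{2}$)
$T = \frac{4171}{46664}$ ($T = 4171 \cdot \frac{1}{46664} = \frac{4171}{46664} \approx 0.089384$)
$c{\left(\sqrt{-30 - 85} \right)} + T = \left(-3 - 30 \sqrt{-30 - 85} + 3 \left(\sqrt{-30 - 85}\right)^{2}\right) + \frac{4171}{46664} = \left(-3 - 30 \sqrt{-115} + 3 \left(\sqrt{-115}\right)^{2}\right) + \frac{4171}{46664} = \left(-3 - 30 i \sqrt{115} + 3 \left(i \sqrt{115}\right)^{2}\right) + \frac{4171}{46664} = \left(-3 - 30 i \sqrt{115} + 3 \left(-115\right)\right) + \frac{4171}{46664} = \left(-3 - 30 i \sqrt{115} - 345\right) + \frac{4171}{46664} = \left(-348 - 30 i \sqrt{115}\right) + \frac{4171}{46664} = - \frac{16234901}{46664} - 30 i \sqrt{115}$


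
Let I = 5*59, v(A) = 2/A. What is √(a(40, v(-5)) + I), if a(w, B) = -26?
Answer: √269 ≈ 16.401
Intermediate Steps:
I = 295
√(a(40, v(-5)) + I) = √(-26 + 295) = √269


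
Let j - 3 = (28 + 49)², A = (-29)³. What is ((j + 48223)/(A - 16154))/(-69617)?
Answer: 54155/2822482031 ≈ 1.9187e-5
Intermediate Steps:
A = -24389
j = 5932 (j = 3 + (28 + 49)² = 3 + 77² = 3 + 5929 = 5932)
((j + 48223)/(A - 16154))/(-69617) = ((5932 + 48223)/(-24389 - 16154))/(-69617) = (54155/(-40543))*(-1/69617) = (54155*(-1/40543))*(-1/69617) = -54155/40543*(-1/69617) = 54155/2822482031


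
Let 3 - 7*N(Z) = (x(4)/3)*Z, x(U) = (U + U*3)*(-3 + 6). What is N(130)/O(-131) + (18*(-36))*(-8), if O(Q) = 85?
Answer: 3082403/595 ≈ 5180.5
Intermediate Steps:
x(U) = 12*U (x(U) = (U + 3*U)*3 = (4*U)*3 = 12*U)
N(Z) = 3/7 - 16*Z/7 (N(Z) = 3/7 - (12*4)/3*Z/7 = 3/7 - 48*(⅓)*Z/7 = 3/7 - 16*Z/7)
N(130)/O(-131) + (18*(-36))*(-8) = (3/7 - 16/7*130)/85 + (18*(-36))*(-8) = (3/7 - 2080/7)*(1/85) - 648*(-8) = -2077/7*1/85 + 5184 = -2077/595 + 5184 = 3082403/595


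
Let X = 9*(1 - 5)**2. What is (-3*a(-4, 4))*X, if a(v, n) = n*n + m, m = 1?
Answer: -7344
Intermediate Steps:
a(v, n) = 1 + n**2 (a(v, n) = n*n + 1 = n**2 + 1 = 1 + n**2)
X = 144 (X = 9*(-4)**2 = 9*16 = 144)
(-3*a(-4, 4))*X = -3*(1 + 4**2)*144 = -3*(1 + 16)*144 = -3*17*144 = -51*144 = -7344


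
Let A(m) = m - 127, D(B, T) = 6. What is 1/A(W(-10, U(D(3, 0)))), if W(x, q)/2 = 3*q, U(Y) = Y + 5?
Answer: -1/61 ≈ -0.016393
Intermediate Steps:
U(Y) = 5 + Y
W(x, q) = 6*q (W(x, q) = 2*(3*q) = 6*q)
A(m) = -127 + m
1/A(W(-10, U(D(3, 0)))) = 1/(-127 + 6*(5 + 6)) = 1/(-127 + 6*11) = 1/(-127 + 66) = 1/(-61) = -1/61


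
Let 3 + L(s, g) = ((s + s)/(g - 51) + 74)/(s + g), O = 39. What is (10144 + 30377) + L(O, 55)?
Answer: 7617571/188 ≈ 40519.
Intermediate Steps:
L(s, g) = -3 + (74 + 2*s/(-51 + g))/(g + s) (L(s, g) = -3 + ((s + s)/(g - 51) + 74)/(s + g) = -3 + ((2*s)/(-51 + g) + 74)/(g + s) = -3 + (2*s/(-51 + g) + 74)/(g + s) = -3 + (74 + 2*s/(-51 + g))/(g + s))
(10144 + 30377) + L(O, 55) = (10144 + 30377) + (-3774 - 3*55² + 155*39 + 227*55 - 3*55*39)/(55² - 51*55 - 51*39 + 55*39) = 40521 + (-3774 - 3*3025 + 6045 + 12485 - 6435)/(3025 - 2805 - 1989 + 2145) = 40521 + (-3774 - 9075 + 6045 + 12485 - 6435)/376 = 40521 + (1/376)*(-754) = 40521 - 377/188 = 7617571/188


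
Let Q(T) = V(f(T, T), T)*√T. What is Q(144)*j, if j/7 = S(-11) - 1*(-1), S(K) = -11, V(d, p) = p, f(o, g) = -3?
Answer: -120960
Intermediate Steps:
Q(T) = T^(3/2) (Q(T) = T*√T = T^(3/2))
j = -70 (j = 7*(-11 - 1*(-1)) = 7*(-11 + 1) = 7*(-10) = -70)
Q(144)*j = 144^(3/2)*(-70) = 1728*(-70) = -120960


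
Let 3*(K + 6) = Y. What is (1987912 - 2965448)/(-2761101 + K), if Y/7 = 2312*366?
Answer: 977536/786659 ≈ 1.2426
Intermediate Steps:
Y = 5923344 (Y = 7*(2312*366) = 7*846192 = 5923344)
K = 1974442 (K = -6 + (1/3)*5923344 = -6 + 1974448 = 1974442)
(1987912 - 2965448)/(-2761101 + K) = (1987912 - 2965448)/(-2761101 + 1974442) = -977536/(-786659) = -977536*(-1/786659) = 977536/786659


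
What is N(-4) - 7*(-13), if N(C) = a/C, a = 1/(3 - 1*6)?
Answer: 1093/12 ≈ 91.083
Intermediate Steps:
a = -1/3 (a = 1/(3 - 6) = 1/(-3) = -1/3 ≈ -0.33333)
N(C) = -1/(3*C)
N(-4) - 7*(-13) = -1/3/(-4) - 7*(-13) = -1/3*(-1/4) + 91 = 1/12 + 91 = 1093/12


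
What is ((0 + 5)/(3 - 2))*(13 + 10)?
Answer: 115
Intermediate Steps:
((0 + 5)/(3 - 2))*(13 + 10) = (5/1)*23 = (5*1)*23 = 5*23 = 115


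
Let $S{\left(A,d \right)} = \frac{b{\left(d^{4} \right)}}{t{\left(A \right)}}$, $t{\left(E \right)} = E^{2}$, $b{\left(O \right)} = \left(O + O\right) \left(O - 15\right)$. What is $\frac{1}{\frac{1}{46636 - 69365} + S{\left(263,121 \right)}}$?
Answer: $\frac{1572142201}{2088782673973373038099} \approx 7.5266 \cdot 10^{-13}$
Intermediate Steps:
$b{\left(O \right)} = 2 O \left(-15 + O\right)$
$S{\left(A,d \right)} = \frac{2 d^{4} \left(-15 + d^{4}\right)}{A^{2}}$
$\frac{1}{\frac{1}{46636 - 69365} + S{\left(263,121 \right)}} = \frac{1}{\frac{1}{46636 - 69365} + \frac{2 \cdot 121^{4} \left(-15 + 121^{4}\right)}{69169}} = \frac{1}{\frac{1}{-22729} + 2 \cdot \frac{1}{69169} \cdot 214358881 \left(-15 + 214358881\right)} = \frac{1}{- \frac{1}{22729} + 2 \cdot \frac{1}{69169} \cdot 214358881 \cdot 214358866} = \frac{1}{- \frac{1}{22729} + \frac{91899453296377892}{69169}} = \frac{1}{\frac{2088782673973373038099}{1572142201}} = \frac{1572142201}{2088782673973373038099}$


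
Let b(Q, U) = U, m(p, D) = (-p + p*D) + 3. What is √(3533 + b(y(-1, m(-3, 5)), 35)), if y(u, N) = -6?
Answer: 4*√223 ≈ 59.733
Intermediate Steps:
m(p, D) = 3 - p + D*p (m(p, D) = (-p + D*p) + 3 = 3 - p + D*p)
√(3533 + b(y(-1, m(-3, 5)), 35)) = √(3533 + 35) = √3568 = 4*√223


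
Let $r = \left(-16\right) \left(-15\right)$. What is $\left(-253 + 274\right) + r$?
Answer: $261$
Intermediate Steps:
$r = 240$
$\left(-253 + 274\right) + r = \left(-253 + 274\right) + 240 = 21 + 240 = 261$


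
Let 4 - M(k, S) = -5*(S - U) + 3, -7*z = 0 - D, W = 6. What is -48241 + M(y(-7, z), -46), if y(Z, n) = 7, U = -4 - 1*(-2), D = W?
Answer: -48460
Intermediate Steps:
D = 6
U = -2 (U = -4 + 2 = -2)
z = 6/7 (z = -(0 - 1*6)/7 = -(0 - 6)/7 = -⅐*(-6) = 6/7 ≈ 0.85714)
M(k, S) = 11 + 5*S (M(k, S) = 4 - (-5*(S - 1*(-2)) + 3) = 4 - (-5*(S + 2) + 3) = 4 - (-5*(2 + S) + 3) = 4 - ((-10 - 5*S) + 3) = 4 - (-7 - 5*S) = 4 + (7 + 5*S) = 11 + 5*S)
-48241 + M(y(-7, z), -46) = -48241 + (11 + 5*(-46)) = -48241 + (11 - 230) = -48241 - 219 = -48460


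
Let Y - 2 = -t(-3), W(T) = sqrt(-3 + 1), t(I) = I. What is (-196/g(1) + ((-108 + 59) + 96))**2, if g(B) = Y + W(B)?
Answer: (2897*I + 3666*sqrt(2))/(-23*I + 10*sqrt(2)) ≈ 9.1756 + 219.77*I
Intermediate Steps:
W(T) = I*sqrt(2) (W(T) = sqrt(-2) = I*sqrt(2))
Y = 5 (Y = 2 - 1*(-3) = 2 + 3 = 5)
g(B) = 5 + I*sqrt(2)
(-196/g(1) + ((-108 + 59) + 96))**2 = (-196/(5 + I*sqrt(2)) + ((-108 + 59) + 96))**2 = (-196/(5 + I*sqrt(2)) + (-49 + 96))**2 = (-196/(5 + I*sqrt(2)) + 47)**2 = (47 - 196/(5 + I*sqrt(2)))**2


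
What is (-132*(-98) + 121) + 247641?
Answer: 260698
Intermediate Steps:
(-132*(-98) + 121) + 247641 = (12936 + 121) + 247641 = 13057 + 247641 = 260698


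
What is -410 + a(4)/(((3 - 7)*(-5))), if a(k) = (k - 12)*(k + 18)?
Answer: -2094/5 ≈ -418.80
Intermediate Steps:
a(k) = (-12 + k)*(18 + k)
-410 + a(4)/(((3 - 7)*(-5))) = -410 + (-216 + 4² + 6*4)/(((3 - 7)*(-5))) = -410 + (-216 + 16 + 24)/((-4*(-5))) = -410 - 176/20 = -410 + (1/20)*(-176) = -410 - 44/5 = -2094/5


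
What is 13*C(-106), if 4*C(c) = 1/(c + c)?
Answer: -13/848 ≈ -0.015330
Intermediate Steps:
C(c) = 1/(8*c) (C(c) = 1/(4*(c + c)) = 1/(4*((2*c))) = (1/(2*c))/4 = 1/(8*c))
13*C(-106) = 13*((⅛)/(-106)) = 13*((⅛)*(-1/106)) = 13*(-1/848) = -13/848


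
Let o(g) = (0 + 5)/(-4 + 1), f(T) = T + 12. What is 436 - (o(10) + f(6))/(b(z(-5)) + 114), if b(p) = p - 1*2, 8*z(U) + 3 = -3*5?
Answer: 574016/1317 ≈ 435.85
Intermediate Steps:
z(U) = -9/4 (z(U) = -3/8 + (-3*5)/8 = -3/8 + (1/8)*(-15) = -3/8 - 15/8 = -9/4)
f(T) = 12 + T
o(g) = -5/3 (o(g) = 5/(-3) = 5*(-1/3) = -5/3)
b(p) = -2 + p (b(p) = p - 2 = -2 + p)
436 - (o(10) + f(6))/(b(z(-5)) + 114) = 436 - (-5/3 + (12 + 6))/((-2 - 9/4) + 114) = 436 - (-5/3 + 18)/(-17/4 + 114) = 436 - 49/(3*439/4) = 436 - 49*4/(3*439) = 436 - 1*196/1317 = 436 - 196/1317 = 574016/1317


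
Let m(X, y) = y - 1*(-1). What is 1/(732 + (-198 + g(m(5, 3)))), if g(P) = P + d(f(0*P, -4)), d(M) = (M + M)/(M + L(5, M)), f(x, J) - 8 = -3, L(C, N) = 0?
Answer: 1/540 ≈ 0.0018519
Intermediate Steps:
f(x, J) = 5 (f(x, J) = 8 - 3 = 5)
m(X, y) = 1 + y (m(X, y) = y + 1 = 1 + y)
d(M) = 2 (d(M) = (M + M)/(M + 0) = (2*M)/M = 2)
g(P) = 2 + P (g(P) = P + 2 = 2 + P)
1/(732 + (-198 + g(m(5, 3)))) = 1/(732 + (-198 + (2 + (1 + 3)))) = 1/(732 + (-198 + (2 + 4))) = 1/(732 + (-198 + 6)) = 1/(732 - 192) = 1/540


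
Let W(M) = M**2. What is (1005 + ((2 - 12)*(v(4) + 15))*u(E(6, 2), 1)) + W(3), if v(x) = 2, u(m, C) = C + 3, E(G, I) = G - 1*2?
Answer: 334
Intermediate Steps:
E(G, I) = -2 + G (E(G, I) = G - 2 = -2 + G)
u(m, C) = 3 + C
(1005 + ((2 - 12)*(v(4) + 15))*u(E(6, 2), 1)) + W(3) = (1005 + ((2 - 12)*(2 + 15))*(3 + 1)) + 3**2 = (1005 - 10*17*4) + 9 = (1005 - 170*4) + 9 = (1005 - 680) + 9 = 325 + 9 = 334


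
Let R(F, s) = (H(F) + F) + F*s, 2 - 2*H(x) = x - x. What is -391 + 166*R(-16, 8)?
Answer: -24129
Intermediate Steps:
H(x) = 1 (H(x) = 1 - (x - x)/2 = 1 - ½*0 = 1 + 0 = 1)
R(F, s) = 1 + F + F*s (R(F, s) = (1 + F) + F*s = 1 + F + F*s)
-391 + 166*R(-16, 8) = -391 + 166*(1 - 16 - 16*8) = -391 + 166*(1 - 16 - 128) = -391 + 166*(-143) = -391 - 23738 = -24129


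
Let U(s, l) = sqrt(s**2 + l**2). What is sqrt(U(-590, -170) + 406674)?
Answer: sqrt(406674 + 10*sqrt(3770)) ≈ 638.19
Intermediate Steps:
U(s, l) = sqrt(l**2 + s**2)
sqrt(U(-590, -170) + 406674) = sqrt(sqrt((-170)**2 + (-590)**2) + 406674) = sqrt(sqrt(28900 + 348100) + 406674) = sqrt(sqrt(377000) + 406674) = sqrt(10*sqrt(3770) + 406674) = sqrt(406674 + 10*sqrt(3770))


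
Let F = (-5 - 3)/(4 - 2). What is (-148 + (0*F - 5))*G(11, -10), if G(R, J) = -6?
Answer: 918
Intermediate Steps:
F = -4 (F = -8/2 = -8*½ = -4)
(-148 + (0*F - 5))*G(11, -10) = (-148 + (0*(-4) - 5))*(-6) = (-148 + (0 - 5))*(-6) = (-148 - 5)*(-6) = -153*(-6) = 918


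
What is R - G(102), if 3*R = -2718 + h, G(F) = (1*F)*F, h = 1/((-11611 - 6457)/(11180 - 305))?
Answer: -204352705/18068 ≈ -11310.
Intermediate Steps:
h = -10875/18068 (h = 1/(-18068/10875) = -10875/18068 ≈ -0.60189)
G(F) = F² (G(F) = F*F = F²)
R = -16373233/18068 (R = (-2718 - 10875/18068)/3 = (⅓)*(-49119699/18068) = -16373233/18068 ≈ -906.20)
R - G(102) = -16373233/18068 - 1*102² = -16373233/18068 - 1*10404 = -16373233/18068 - 10404 = -204352705/18068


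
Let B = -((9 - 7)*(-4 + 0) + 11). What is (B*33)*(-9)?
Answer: 891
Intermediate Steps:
B = -3 (B = -(2*(-4) + 11) = -(-8 + 11) = -1*3 = -3)
(B*33)*(-9) = -3*33*(-9) = -99*(-9) = 891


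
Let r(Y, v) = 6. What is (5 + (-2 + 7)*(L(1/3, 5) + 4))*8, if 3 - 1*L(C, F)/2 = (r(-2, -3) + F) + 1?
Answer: -520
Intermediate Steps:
L(C, F) = -8 - 2*F (L(C, F) = 6 - 2*((6 + F) + 1) = 6 - 2*(7 + F) = 6 + (-14 - 2*F) = -8 - 2*F)
(5 + (-2 + 7)*(L(1/3, 5) + 4))*8 = (5 + (-2 + 7)*((-8 - 2*5) + 4))*8 = (5 + 5*((-8 - 10) + 4))*8 = (5 + 5*(-18 + 4))*8 = (5 + 5*(-14))*8 = (5 - 70)*8 = -65*8 = -520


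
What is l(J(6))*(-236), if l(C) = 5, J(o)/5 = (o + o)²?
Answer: -1180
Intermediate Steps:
J(o) = 20*o² (J(o) = 5*(o + o)² = 5*(2*o)² = 5*(4*o²) = 20*o²)
l(J(6))*(-236) = 5*(-236) = -1180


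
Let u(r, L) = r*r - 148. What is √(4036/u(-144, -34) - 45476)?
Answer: 3*I*√133858579729/5147 ≈ 213.25*I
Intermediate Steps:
u(r, L) = -148 + r² (u(r, L) = r² - 148 = -148 + r²)
√(4036/u(-144, -34) - 45476) = √(4036/(-148 + (-144)²) - 45476) = √(4036/(-148 + 20736) - 45476) = √(4036/20588 - 45476) = √(4036*(1/20588) - 45476) = √(1009/5147 - 45476) = √(-234063963/5147) = 3*I*√133858579729/5147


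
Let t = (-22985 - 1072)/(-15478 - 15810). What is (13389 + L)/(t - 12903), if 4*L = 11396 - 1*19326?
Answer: -356886572/403685007 ≈ -0.88407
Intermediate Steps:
L = -3965/2 (L = (11396 - 1*19326)/4 = (11396 - 19326)/4 = (¼)*(-7930) = -3965/2 ≈ -1982.5)
t = 24057/31288 (t = -24057/(-31288) = -24057*(-1/31288) = 24057/31288 ≈ 0.76889)
(13389 + L)/(t - 12903) = (13389 - 3965/2)/(24057/31288 - 12903) = 22813/(2*(-403685007/31288)) = (22813/2)*(-31288/403685007) = -356886572/403685007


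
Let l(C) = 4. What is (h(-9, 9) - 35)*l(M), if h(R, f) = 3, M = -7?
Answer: -128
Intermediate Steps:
(h(-9, 9) - 35)*l(M) = (3 - 35)*4 = -32*4 = -128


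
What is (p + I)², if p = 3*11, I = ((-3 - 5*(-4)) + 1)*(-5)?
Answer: 3249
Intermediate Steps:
I = -90 (I = ((-3 + 20) + 1)*(-5) = (17 + 1)*(-5) = 18*(-5) = -90)
p = 33
(p + I)² = (33 - 90)² = (-57)² = 3249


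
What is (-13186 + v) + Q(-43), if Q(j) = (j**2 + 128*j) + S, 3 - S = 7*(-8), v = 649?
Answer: -16133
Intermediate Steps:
S = 59 (S = 3 - 7*(-8) = 3 - 1*(-56) = 3 + 56 = 59)
Q(j) = 59 + j**2 + 128*j (Q(j) = (j**2 + 128*j) + 59 = 59 + j**2 + 128*j)
(-13186 + v) + Q(-43) = (-13186 + 649) + (59 + (-43)**2 + 128*(-43)) = -12537 + (59 + 1849 - 5504) = -12537 - 3596 = -16133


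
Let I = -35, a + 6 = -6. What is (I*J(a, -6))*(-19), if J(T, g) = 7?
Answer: 4655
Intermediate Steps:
a = -12 (a = -6 - 6 = -12)
(I*J(a, -6))*(-19) = -35*7*(-19) = -245*(-19) = 4655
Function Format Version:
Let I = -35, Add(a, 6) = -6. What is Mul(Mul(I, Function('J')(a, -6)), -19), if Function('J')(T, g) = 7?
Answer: 4655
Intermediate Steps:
a = -12 (a = Add(-6, -6) = -12)
Mul(Mul(I, Function('J')(a, -6)), -19) = Mul(Mul(-35, 7), -19) = Mul(-245, -19) = 4655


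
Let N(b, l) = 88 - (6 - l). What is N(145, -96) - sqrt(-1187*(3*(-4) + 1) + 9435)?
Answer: -14 - 2*sqrt(5623) ≈ -163.97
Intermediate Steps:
N(b, l) = 82 + l (N(b, l) = 88 + (-6 + l) = 82 + l)
N(145, -96) - sqrt(-1187*(3*(-4) + 1) + 9435) = (82 - 96) - sqrt(-1187*(3*(-4) + 1) + 9435) = -14 - sqrt(-1187*(-12 + 1) + 9435) = -14 - sqrt(-1187*(-11) + 9435) = -14 - sqrt(13057 + 9435) = -14 - sqrt(22492) = -14 - 2*sqrt(5623)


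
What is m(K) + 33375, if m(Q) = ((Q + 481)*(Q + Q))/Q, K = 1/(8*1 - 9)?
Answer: 34335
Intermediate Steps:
K = -1 (K = 1/(8 - 9) = 1/(-1) = -1)
m(Q) = 962 + 2*Q (m(Q) = ((481 + Q)*(2*Q))/Q = (2*Q*(481 + Q))/Q = 962 + 2*Q)
m(K) + 33375 = (962 + 2*(-1)) + 33375 = (962 - 2) + 33375 = 960 + 33375 = 34335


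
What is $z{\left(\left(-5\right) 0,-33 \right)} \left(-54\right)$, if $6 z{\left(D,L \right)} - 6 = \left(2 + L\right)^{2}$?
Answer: $-8703$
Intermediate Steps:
$z{\left(D,L \right)} = 1 + \frac{\left(2 + L\right)^{2}}{6}$
$z{\left(\left(-5\right) 0,-33 \right)} \left(-54\right) = \left(1 + \frac{\left(2 - 33\right)^{2}}{6}\right) \left(-54\right) = \left(1 + \frac{\left(-31\right)^{2}}{6}\right) \left(-54\right) = \left(1 + \frac{1}{6} \cdot 961\right) \left(-54\right) = \left(1 + \frac{961}{6}\right) \left(-54\right) = \frac{967}{6} \left(-54\right) = -8703$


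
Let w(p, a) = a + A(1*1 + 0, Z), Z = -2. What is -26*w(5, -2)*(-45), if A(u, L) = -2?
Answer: -4680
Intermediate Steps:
w(p, a) = -2 + a (w(p, a) = a - 2 = -2 + a)
-26*w(5, -2)*(-45) = -26*(-2 - 2)*(-45) = -26*(-4)*(-45) = 104*(-45) = -4680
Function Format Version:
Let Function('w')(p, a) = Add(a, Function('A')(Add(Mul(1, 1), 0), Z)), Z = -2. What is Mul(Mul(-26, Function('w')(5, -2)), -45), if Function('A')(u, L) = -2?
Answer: -4680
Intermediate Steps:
Function('w')(p, a) = Add(-2, a) (Function('w')(p, a) = Add(a, -2) = Add(-2, a))
Mul(Mul(-26, Function('w')(5, -2)), -45) = Mul(Mul(-26, Add(-2, -2)), -45) = Mul(Mul(-26, -4), -45) = Mul(104, -45) = -4680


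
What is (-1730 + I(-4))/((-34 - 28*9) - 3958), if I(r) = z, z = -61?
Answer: 1791/4244 ≈ 0.42201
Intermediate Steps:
I(r) = -61
(-1730 + I(-4))/((-34 - 28*9) - 3958) = (-1730 - 61)/((-34 - 28*9) - 3958) = -1791/((-34 - 252) - 3958) = -1791/(-286 - 3958) = -1791/(-4244) = -1791*(-1/4244) = 1791/4244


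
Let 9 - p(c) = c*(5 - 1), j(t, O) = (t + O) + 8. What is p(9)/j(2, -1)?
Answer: -3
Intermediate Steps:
j(t, O) = 8 + O + t (j(t, O) = (O + t) + 8 = 8 + O + t)
p(c) = 9 - 4*c (p(c) = 9 - c*(5 - 1) = 9 - c*4 = 9 - 4*c)
p(9)/j(2, -1) = (9 - 4*9)/(8 - 1 + 2) = (9 - 36)/9 = (1/9)*(-27) = -3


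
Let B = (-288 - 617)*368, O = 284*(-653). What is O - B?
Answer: 147588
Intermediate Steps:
O = -185452
B = -333040 (B = -905*368 = -333040)
O - B = -185452 - 1*(-333040) = -185452 + 333040 = 147588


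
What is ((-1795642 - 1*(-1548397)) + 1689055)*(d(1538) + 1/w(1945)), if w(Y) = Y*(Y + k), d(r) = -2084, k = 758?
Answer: -3159376583614318/1051467 ≈ -3.0047e+9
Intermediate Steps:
w(Y) = Y*(758 + Y) (w(Y) = Y*(Y + 758) = Y*(758 + Y))
((-1795642 - 1*(-1548397)) + 1689055)*(d(1538) + 1/w(1945)) = ((-1795642 - 1*(-1548397)) + 1689055)*(-2084 + 1/(1945*(758 + 1945))) = ((-1795642 + 1548397) + 1689055)*(-2084 + 1/(1945*2703)) = (-247245 + 1689055)*(-2084 + 1/5257335) = 1441810*(-2084 + 1/5257335) = 1441810*(-10956286139/5257335) = -3159376583614318/1051467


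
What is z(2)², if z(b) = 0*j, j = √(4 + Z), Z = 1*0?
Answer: 0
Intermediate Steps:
Z = 0
j = 2 (j = √(4 + 0) = √4 = 2)
z(b) = 0 (z(b) = 0*2 = 0)
z(2)² = 0² = 0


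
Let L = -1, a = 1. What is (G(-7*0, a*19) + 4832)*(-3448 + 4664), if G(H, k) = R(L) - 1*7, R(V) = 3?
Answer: 5870848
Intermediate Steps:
G(H, k) = -4 (G(H, k) = 3 - 1*7 = 3 - 7 = -4)
(G(-7*0, a*19) + 4832)*(-3448 + 4664) = (-4 + 4832)*(-3448 + 4664) = 4828*1216 = 5870848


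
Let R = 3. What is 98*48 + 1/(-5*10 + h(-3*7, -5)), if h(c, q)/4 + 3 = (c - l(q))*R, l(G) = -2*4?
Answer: 1025471/218 ≈ 4704.0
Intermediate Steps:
l(G) = -8
h(c, q) = 84 + 12*c (h(c, q) = -12 + 4*((c - 1*(-8))*3) = -12 + 4*((c + 8)*3) = -12 + 4*((8 + c)*3) = -12 + 4*(24 + 3*c) = -12 + (96 + 12*c) = 84 + 12*c)
98*48 + 1/(-5*10 + h(-3*7, -5)) = 98*48 + 1/(-5*10 + (84 + 12*(-3*7))) = 4704 + 1/(-50 + (84 + 12*(-21))) = 4704 + 1/(-50 + (84 - 252)) = 4704 + 1/(-50 - 168) = 4704 + 1/(-218) = 4704 - 1/218 = 1025471/218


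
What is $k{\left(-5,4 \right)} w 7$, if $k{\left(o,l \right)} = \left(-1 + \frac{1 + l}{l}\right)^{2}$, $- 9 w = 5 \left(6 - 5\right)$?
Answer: $- \frac{35}{144} \approx -0.24306$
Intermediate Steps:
$w = - \frac{5}{9}$ ($w = - \frac{5 \left(6 - 5\right)}{9} = - \frac{5 \cdot 1}{9} = \left(- \frac{1}{9}\right) 5 = - \frac{5}{9} \approx -0.55556$)
$k{\left(o,l \right)} = \left(-1 + \frac{1 + l}{l}\right)^{2}$
$k{\left(-5,4 \right)} w 7 = \frac{1}{16} \left(- \frac{5}{9}\right) 7 = \left(- \frac{5}{144}\right) 7 = - \frac{35}{144}$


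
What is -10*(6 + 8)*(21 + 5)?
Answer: -3640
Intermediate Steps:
-10*(6 + 8)*(21 + 5) = -140*26 = -10*364 = -3640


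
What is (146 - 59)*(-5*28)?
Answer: -12180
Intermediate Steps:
(146 - 59)*(-5*28) = 87*(-140) = -12180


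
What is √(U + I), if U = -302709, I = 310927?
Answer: √8218 ≈ 90.653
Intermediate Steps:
√(U + I) = √(-302709 + 310927) = √8218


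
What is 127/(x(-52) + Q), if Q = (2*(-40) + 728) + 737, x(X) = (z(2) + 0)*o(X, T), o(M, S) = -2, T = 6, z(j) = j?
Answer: 127/1381 ≈ 0.091962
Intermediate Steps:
x(X) = -4 (x(X) = (2 + 0)*(-2) = 2*(-2) = -4)
Q = 1385 (Q = (-80 + 728) + 737 = 648 + 737 = 1385)
127/(x(-52) + Q) = 127/(-4 + 1385) = 127/1381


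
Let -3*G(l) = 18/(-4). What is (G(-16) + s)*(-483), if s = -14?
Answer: 12075/2 ≈ 6037.5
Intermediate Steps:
G(l) = 3/2 (G(l) = -6/(-4) = -6*(-1)/4 = -1/3*(-9/2) = 3/2)
(G(-16) + s)*(-483) = (3/2 - 14)*(-483) = -25/2*(-483) = 12075/2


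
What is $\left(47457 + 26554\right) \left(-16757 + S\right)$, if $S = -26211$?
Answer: $-3180104648$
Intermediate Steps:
$\left(47457 + 26554\right) \left(-16757 + S\right) = \left(47457 + 26554\right) \left(-16757 - 26211\right) = 74011 \left(-42968\right) = -3180104648$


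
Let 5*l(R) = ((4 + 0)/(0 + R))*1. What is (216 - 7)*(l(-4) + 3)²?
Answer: 40964/25 ≈ 1638.6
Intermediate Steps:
l(R) = 4/(5*R) (l(R) = (((4 + 0)/(0 + R))*1)/5 = ((4/R)*1)/5 = (4/R)/5 = 4/(5*R))
(216 - 7)*(l(-4) + 3)² = (216 - 7)*((⅘)/(-4) + 3)² = 209*((⅘)*(-¼) + 3)² = 209*(-⅕ + 3)² = 209*(14/5)² = 209*(196/25) = 40964/25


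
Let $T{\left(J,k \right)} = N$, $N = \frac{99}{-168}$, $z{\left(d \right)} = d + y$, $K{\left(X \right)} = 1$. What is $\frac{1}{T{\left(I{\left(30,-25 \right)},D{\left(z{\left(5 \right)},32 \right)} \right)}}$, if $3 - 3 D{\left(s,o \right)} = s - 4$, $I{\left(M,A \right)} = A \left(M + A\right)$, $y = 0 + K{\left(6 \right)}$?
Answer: $- \frac{56}{33} \approx -1.697$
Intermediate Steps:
$y = 1$ ($y = 0 + 1 = 1$)
$I{\left(M,A \right)} = A \left(A + M\right)$
$z{\left(d \right)} = 1 + d$ ($z{\left(d \right)} = d + 1 = 1 + d$)
$D{\left(s,o \right)} = \frac{7}{3} - \frac{s}{3}$ ($D{\left(s,o \right)} = 1 - \frac{s - 4}{3} = 1 - \frac{-4 + s}{3} = 1 - \left(- \frac{4}{3} + \frac{s}{3}\right) = \frac{7}{3} - \frac{s}{3}$)
$N = - \frac{33}{56}$ ($N = 99 \left(- \frac{1}{168}\right) = - \frac{33}{56} \approx -0.58929$)
$T{\left(J,k \right)} = - \frac{33}{56}$
$\frac{1}{T{\left(I{\left(30,-25 \right)},D{\left(z{\left(5 \right)},32 \right)} \right)}} = \frac{1}{- \frac{33}{56}} = - \frac{56}{33}$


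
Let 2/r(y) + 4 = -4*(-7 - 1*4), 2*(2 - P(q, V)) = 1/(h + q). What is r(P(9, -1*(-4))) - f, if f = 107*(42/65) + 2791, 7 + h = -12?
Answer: -743623/260 ≈ -2860.1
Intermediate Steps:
h = -19 (h = -7 - 12 = -19)
P(q, V) = 2 - 1/(2*(-19 + q))
r(y) = 1/20 (r(y) = 2/(-4 - 4*(-7 - 1*4)) = 2/(-4 - 4*(-7 - 4)) = 2/(-4 - 4*(-11)) = 2/(-4 + 44) = 2/40 = 2*(1/40) = 1/20)
f = 185909/65 (f = 107*(42*(1/65)) + 2791 = 107*(42/65) + 2791 = 4494/65 + 2791 = 185909/65 ≈ 2860.1)
r(P(9, -1*(-4))) - f = 1/20 - 1*185909/65 = 1/20 - 185909/65 = -743623/260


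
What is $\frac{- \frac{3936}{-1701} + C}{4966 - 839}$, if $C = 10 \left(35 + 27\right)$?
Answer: $\frac{352852}{2340009} \approx 0.15079$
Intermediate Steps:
$C = 620$ ($C = 10 \cdot 62 = 620$)
$\frac{- \frac{3936}{-1701} + C}{4966 - 839} = \frac{- \frac{3936}{-1701} + 620}{4966 - 839} = \frac{\left(-3936\right) \left(- \frac{1}{1701}\right) + 620}{4127} = \left(\frac{1312}{567} + 620\right) \frac{1}{4127} = \frac{352852}{567} \cdot \frac{1}{4127} = \frac{352852}{2340009}$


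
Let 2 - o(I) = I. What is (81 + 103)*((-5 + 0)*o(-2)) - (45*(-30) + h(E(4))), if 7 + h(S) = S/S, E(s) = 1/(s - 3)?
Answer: -2324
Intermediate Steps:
o(I) = 2 - I
E(s) = 1/(-3 + s)
h(S) = -6 (h(S) = -7 + S/S = -7 + 1 = -6)
(81 + 103)*((-5 + 0)*o(-2)) - (45*(-30) + h(E(4))) = (81 + 103)*((-5 + 0)*(2 - 1*(-2))) - (45*(-30) - 6) = 184*(-5*(2 + 2)) - (-1350 - 6) = 184*(-5*4) - 1*(-1356) = 184*(-20) + 1356 = -3680 + 1356 = -2324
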